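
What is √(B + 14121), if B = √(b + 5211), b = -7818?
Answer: √(14121 + I*√2607) ≈ 118.83 + 0.2148*I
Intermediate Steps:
B = I*√2607 (B = √(-7818 + 5211) = √(-2607) = I*√2607 ≈ 51.059*I)
√(B + 14121) = √(I*√2607 + 14121) = √(14121 + I*√2607)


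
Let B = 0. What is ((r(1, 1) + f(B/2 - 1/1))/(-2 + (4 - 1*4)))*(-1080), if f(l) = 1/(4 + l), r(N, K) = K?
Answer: 720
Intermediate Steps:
((r(1, 1) + f(B/2 - 1/1))/(-2 + (4 - 1*4)))*(-1080) = ((1 + 1/(4 + (0/2 - 1/1)))/(-2 + (4 - 1*4)))*(-1080) = ((1 + 1/(4 + (0*(1/2) - 1*1)))/(-2 + (4 - 4)))*(-1080) = ((1 + 1/(4 + (0 - 1)))/(-2 + 0))*(-1080) = ((1 + 1/(4 - 1))/(-2))*(-1080) = ((1 + 1/3)*(-1/2))*(-1080) = ((4/3)*(-1/2))*(-1080) = -2/3*(-1080) = 720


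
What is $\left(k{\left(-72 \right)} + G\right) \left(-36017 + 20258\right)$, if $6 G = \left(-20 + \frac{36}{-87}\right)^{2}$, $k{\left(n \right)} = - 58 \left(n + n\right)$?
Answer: $- \frac{111612213984}{841} \approx -1.3271 \cdot 10^{8}$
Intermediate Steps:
$k{\left(n \right)} = - 116 n$ ($k{\left(n \right)} = - 58 \cdot 2 n = - 116 n$)
$G = \frac{175232}{2523}$ ($G = \frac{\left(-20 + \frac{36}{-87}\right)^{2}}{6} = \frac{\left(-20 + 36 \left(- \frac{1}{87}\right)\right)^{2}}{6} = \frac{\left(-20 - \frac{12}{29}\right)^{2}}{6} = \frac{\left(- \frac{592}{29}\right)^{2}}{6} = \frac{1}{6} \cdot \frac{350464}{841} = \frac{175232}{2523} \approx 69.454$)
$\left(k{\left(-72 \right)} + G\right) \left(-36017 + 20258\right) = \left(\left(-116\right) \left(-72\right) + \frac{175232}{2523}\right) \left(-36017 + 20258\right) = \left(8352 + \frac{175232}{2523}\right) \left(-15759\right) = \frac{21247328}{2523} \left(-15759\right) = - \frac{111612213984}{841}$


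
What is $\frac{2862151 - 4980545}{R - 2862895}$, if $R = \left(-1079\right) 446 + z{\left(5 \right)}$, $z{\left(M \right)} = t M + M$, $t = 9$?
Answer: $\frac{2118394}{3344079} \approx 0.63348$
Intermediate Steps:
$z{\left(M \right)} = 10 M$ ($z{\left(M \right)} = 9 M + M = 10 M$)
$R = -481184$ ($R = \left(-1079\right) 446 + 10 \cdot 5 = -481234 + 50 = -481184$)
$\frac{2862151 - 4980545}{R - 2862895} = \frac{2862151 - 4980545}{-481184 - 2862895} = - \frac{2118394}{-3344079} = \left(-2118394\right) \left(- \frac{1}{3344079}\right) = \frac{2118394}{3344079}$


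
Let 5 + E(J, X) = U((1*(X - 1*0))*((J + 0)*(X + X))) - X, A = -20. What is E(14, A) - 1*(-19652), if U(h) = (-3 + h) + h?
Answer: 42064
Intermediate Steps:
U(h) = -3 + 2*h
E(J, X) = -8 - X + 4*J*X**2 (E(J, X) = -5 + ((-3 + 2*((1*(X - 1*0))*((J + 0)*(X + X)))) - X) = -5 + ((-3 + 2*((1*(X + 0))*(J*(2*X)))) - X) = -5 + ((-3 + 2*((1*X)*(2*J*X))) - X) = -5 + ((-3 + 2*(X*(2*J*X))) - X) = -5 + ((-3 + 2*(2*J*X**2)) - X) = -5 + ((-3 + 4*J*X**2) - X) = -5 + (-3 - X + 4*J*X**2) = -8 - X + 4*J*X**2)
E(14, A) - 1*(-19652) = (-8 - 1*(-20) + 4*14*(-20)**2) - 1*(-19652) = (-8 + 20 + 4*14*400) + 19652 = (-8 + 20 + 22400) + 19652 = 22412 + 19652 = 42064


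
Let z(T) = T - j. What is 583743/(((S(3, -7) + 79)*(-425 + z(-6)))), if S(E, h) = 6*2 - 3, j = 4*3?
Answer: -583743/38984 ≈ -14.974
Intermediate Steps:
j = 12
S(E, h) = 9 (S(E, h) = 12 - 3 = 9)
z(T) = -12 + T (z(T) = T - 1*12 = T - 12 = -12 + T)
583743/(((S(3, -7) + 79)*(-425 + z(-6)))) = 583743/(((9 + 79)*(-425 + (-12 - 6)))) = 583743/((88*(-425 - 18))) = 583743/((88*(-443))) = 583743/(-38984) = 583743*(-1/38984) = -583743/38984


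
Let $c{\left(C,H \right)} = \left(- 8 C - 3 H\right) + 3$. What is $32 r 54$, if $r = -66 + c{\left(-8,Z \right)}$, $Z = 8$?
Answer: $-39744$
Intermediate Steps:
$c{\left(C,H \right)} = 3 - 8 C - 3 H$
$r = -23$ ($r = -66 - -43 = -66 + \left(3 + 64 - 24\right) = -66 + 43 = -23$)
$32 r 54 = 32 \left(-23\right) 54 = \left(-736\right) 54 = -39744$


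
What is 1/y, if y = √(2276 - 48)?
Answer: √557/1114 ≈ 0.021186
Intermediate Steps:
y = 2*√557 (y = √2228 = 2*√557 ≈ 47.202)
1/y = 1/(2*√557) = √557/1114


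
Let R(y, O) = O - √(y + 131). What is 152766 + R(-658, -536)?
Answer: 152230 - I*√527 ≈ 1.5223e+5 - 22.956*I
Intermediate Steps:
R(y, O) = O - √(131 + y)
152766 + R(-658, -536) = 152766 + (-536 - √(131 - 658)) = 152766 + (-536 - √(-527)) = 152766 + (-536 - I*√527) = 152230 - I*√527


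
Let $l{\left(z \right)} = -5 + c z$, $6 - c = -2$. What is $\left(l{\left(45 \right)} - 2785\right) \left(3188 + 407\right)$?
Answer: $-8735850$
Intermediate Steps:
$c = 8$ ($c = 6 - -2 = 6 + 2 = 8$)
$l{\left(z \right)} = -5 + 8 z$
$\left(l{\left(45 \right)} - 2785\right) \left(3188 + 407\right) = \left(\left(-5 + 8 \cdot 45\right) - 2785\right) \left(3188 + 407\right) = \left(\left(-5 + 360\right) - 2785\right) 3595 = \left(355 - 2785\right) 3595 = \left(-2430\right) 3595 = -8735850$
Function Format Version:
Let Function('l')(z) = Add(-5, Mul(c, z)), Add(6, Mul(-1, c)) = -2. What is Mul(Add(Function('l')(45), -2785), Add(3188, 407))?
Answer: -8735850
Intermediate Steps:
c = 8 (c = Add(6, Mul(-1, -2)) = Add(6, 2) = 8)
Function('l')(z) = Add(-5, Mul(8, z))
Mul(Add(Function('l')(45), -2785), Add(3188, 407)) = Mul(Add(Add(-5, Mul(8, 45)), -2785), Add(3188, 407)) = Mul(Add(Add(-5, 360), -2785), 3595) = Mul(Add(355, -2785), 3595) = Mul(-2430, 3595) = -8735850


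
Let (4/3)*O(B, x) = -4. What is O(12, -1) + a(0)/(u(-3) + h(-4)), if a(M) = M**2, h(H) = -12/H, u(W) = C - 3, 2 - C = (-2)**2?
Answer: -3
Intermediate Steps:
O(B, x) = -3 (O(B, x) = (3/4)*(-4) = -3)
C = -2 (C = 2 - 1*(-2)**2 = 2 - 1*4 = 2 - 4 = -2)
u(W) = -5 (u(W) = -2 - 3 = -5)
O(12, -1) + a(0)/(u(-3) + h(-4)) = -3 + 0**2/(-5 - 12/(-4)) = -3 + 0/(-5 - 12*(-1/4)) = -3 + 0/(-5 + 3) = -3 + 0/(-2) = -3 + 0*(-1/2) = -3 + 0 = -3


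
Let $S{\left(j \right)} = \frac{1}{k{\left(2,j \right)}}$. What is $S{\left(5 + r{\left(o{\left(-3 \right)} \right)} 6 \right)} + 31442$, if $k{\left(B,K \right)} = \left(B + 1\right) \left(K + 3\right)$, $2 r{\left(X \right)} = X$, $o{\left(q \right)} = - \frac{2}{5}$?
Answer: $\frac{3207089}{102} \approx 31442.0$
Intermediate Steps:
$o{\left(q \right)} = - \frac{2}{5}$ ($o{\left(q \right)} = \left(-2\right) \frac{1}{5} = - \frac{2}{5}$)
$r{\left(X \right)} = \frac{X}{2}$
$k{\left(B,K \right)} = \left(1 + B\right) \left(3 + K\right)$
$S{\left(j \right)} = \frac{1}{9 + 3 j}$ ($S{\left(j \right)} = \frac{1}{3 + j + 3 \cdot 2 + 2 j} = \frac{1}{3 + j + 6 + 2 j} = \frac{1}{9 + 3 j}$)
$S{\left(5 + r{\left(o{\left(-3 \right)} \right)} 6 \right)} + 31442 = \frac{1}{3 \left(3 + \left(5 + \frac{1}{2} \left(- \frac{2}{5}\right) 6\right)\right)} + 31442 = \frac{1}{3 \left(3 + \left(5 - \frac{6}{5}\right)\right)} + 31442 = \frac{1}{3 \left(3 + \frac{19}{5}\right)} + 31442 = \frac{1}{3 \cdot \frac{34}{5}} + 31442 = \frac{1}{3} \cdot \frac{5}{34} + 31442 = \frac{5}{102} + 31442 = \frac{3207089}{102}$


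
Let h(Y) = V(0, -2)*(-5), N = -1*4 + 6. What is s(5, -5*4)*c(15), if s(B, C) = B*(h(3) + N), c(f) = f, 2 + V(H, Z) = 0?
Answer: 900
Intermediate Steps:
V(H, Z) = -2 (V(H, Z) = -2 + 0 = -2)
N = 2 (N = -4 + 6 = 2)
h(Y) = 10 (h(Y) = -2*(-5) = 10)
s(B, C) = 12*B (s(B, C) = B*(10 + 2) = B*12 = 12*B)
s(5, -5*4)*c(15) = (12*5)*15 = 60*15 = 900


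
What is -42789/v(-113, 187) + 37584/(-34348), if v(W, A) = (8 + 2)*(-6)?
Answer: 122288461/171740 ≈ 712.06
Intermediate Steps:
v(W, A) = -60 (v(W, A) = 10*(-6) = -60)
-42789/v(-113, 187) + 37584/(-34348) = -42789/(-60) + 37584/(-34348) = -42789*(-1/60) + 37584*(-1/34348) = 14263/20 - 9396/8587 = 122288461/171740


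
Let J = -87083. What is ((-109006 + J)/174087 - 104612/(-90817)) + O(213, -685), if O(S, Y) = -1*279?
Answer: -1470201036170/5270019693 ≈ -278.97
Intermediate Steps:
O(S, Y) = -279
((-109006 + J)/174087 - 104612/(-90817)) + O(213, -685) = ((-109006 - 87083)/174087 - 104612/(-90817)) - 279 = (-196089*1/174087 - 104612*(-1/90817)) - 279 = (-65363/58029 + 104612/90817) - 279 = 134458177/5270019693 - 279 = -1470201036170/5270019693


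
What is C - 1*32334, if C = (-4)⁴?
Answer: -32078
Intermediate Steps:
C = 256
C - 1*32334 = 256 - 1*32334 = 256 - 32334 = -32078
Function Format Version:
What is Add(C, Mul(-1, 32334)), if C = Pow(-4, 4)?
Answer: -32078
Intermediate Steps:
C = 256
Add(C, Mul(-1, 32334)) = Add(256, Mul(-1, 32334)) = Add(256, -32334) = -32078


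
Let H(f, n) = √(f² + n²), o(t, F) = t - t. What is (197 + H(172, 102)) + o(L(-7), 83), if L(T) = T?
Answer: 197 + 2*√9997 ≈ 396.97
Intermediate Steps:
o(t, F) = 0
(197 + H(172, 102)) + o(L(-7), 83) = (197 + √(172² + 102²)) + 0 = (197 + √(29584 + 10404)) + 0 = (197 + √39988) + 0 = (197 + 2*√9997) + 0 = 197 + 2*√9997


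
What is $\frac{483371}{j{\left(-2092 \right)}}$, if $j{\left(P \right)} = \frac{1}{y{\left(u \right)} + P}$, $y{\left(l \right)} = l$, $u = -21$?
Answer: $-1021362923$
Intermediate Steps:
$j{\left(P \right)} = \frac{1}{-21 + P}$
$\frac{483371}{j{\left(-2092 \right)}} = \frac{483371}{\frac{1}{-21 - 2092}} = \frac{483371}{\frac{1}{-2113}} = \frac{483371}{- \frac{1}{2113}} = 483371 \left(-2113\right) = -1021362923$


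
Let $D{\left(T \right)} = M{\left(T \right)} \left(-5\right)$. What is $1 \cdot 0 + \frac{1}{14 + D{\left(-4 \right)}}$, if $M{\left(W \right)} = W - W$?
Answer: $\frac{1}{14} \approx 0.071429$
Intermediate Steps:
$M{\left(W \right)} = 0$
$D{\left(T \right)} = 0$ ($D{\left(T \right)} = 0 \left(-5\right) = 0$)
$1 \cdot 0 + \frac{1}{14 + D{\left(-4 \right)}} = 1 \cdot 0 + \frac{1}{14 + 0} = 0 + \frac{1}{14} = \frac{1}{14}$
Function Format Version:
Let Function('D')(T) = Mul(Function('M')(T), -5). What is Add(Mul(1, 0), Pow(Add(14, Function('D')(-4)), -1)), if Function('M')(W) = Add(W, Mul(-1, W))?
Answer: Rational(1, 14) ≈ 0.071429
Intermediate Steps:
Function('M')(W) = 0
Function('D')(T) = 0 (Function('D')(T) = Mul(0, -5) = 0)
Add(Mul(1, 0), Pow(Add(14, Function('D')(-4)), -1)) = Add(Mul(1, 0), Pow(Add(14, 0), -1)) = Add(0, Pow(14, -1)) = Add(0, Rational(1, 14)) = Rational(1, 14)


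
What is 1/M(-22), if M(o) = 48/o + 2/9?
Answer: -99/194 ≈ -0.51031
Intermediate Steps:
M(o) = 2/9 + 48/o (M(o) = 48/o + 2*(⅑) = 48/o + 2/9 = 2/9 + 48/o)
1/M(-22) = 1/(2/9 + 48/(-22)) = 1/(2/9 + 48*(-1/22)) = 1/(2/9 - 24/11) = 1/(-194/99) = -99/194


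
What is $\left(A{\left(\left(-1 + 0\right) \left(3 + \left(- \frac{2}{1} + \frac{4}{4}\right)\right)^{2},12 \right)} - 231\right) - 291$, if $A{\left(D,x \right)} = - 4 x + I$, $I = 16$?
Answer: $-554$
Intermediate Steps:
$A{\left(D,x \right)} = 16 - 4 x$ ($A{\left(D,x \right)} = - 4 x + 16 = 16 - 4 x$)
$\left(A{\left(\left(-1 + 0\right) \left(3 + \left(- \frac{2}{1} + \frac{4}{4}\right)\right)^{2},12 \right)} - 231\right) - 291 = \left(\left(16 - 48\right) - 231\right) - 291 = \left(-32 - 231\right) - 291 = -263 - 291 = -554$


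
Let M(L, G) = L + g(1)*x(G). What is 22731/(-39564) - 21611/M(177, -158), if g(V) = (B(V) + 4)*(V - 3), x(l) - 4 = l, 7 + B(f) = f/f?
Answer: 281679565/5789532 ≈ 48.653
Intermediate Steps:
B(f) = -6 (B(f) = -7 + f/f = -7 + 1 = -6)
x(l) = 4 + l
g(V) = 6 - 2*V (g(V) = (-6 + 4)*(V - 3) = -2*(-3 + V) = 6 - 2*V)
M(L, G) = 16 + L + 4*G (M(L, G) = L + (6 - 2*1)*(4 + G) = L + (6 - 2)*(4 + G) = L + 4*(4 + G) = L + (16 + 4*G) = 16 + L + 4*G)
22731/(-39564) - 21611/M(177, -158) = 22731/(-39564) - 21611/(16 + 177 + 4*(-158)) = 22731*(-1/39564) - 21611/(16 + 177 - 632) = -7577/13188 - 21611/(-439) = -7577/13188 - 21611*(-1/439) = -7577/13188 + 21611/439 = 281679565/5789532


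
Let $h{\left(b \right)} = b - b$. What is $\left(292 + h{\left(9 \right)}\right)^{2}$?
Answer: $85264$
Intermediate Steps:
$h{\left(b \right)} = 0$
$\left(292 + h{\left(9 \right)}\right)^{2} = \left(292 + 0\right)^{2} = 292^{2} = 85264$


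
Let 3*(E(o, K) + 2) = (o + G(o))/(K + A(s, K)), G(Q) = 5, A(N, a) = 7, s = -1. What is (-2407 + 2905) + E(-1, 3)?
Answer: 7442/15 ≈ 496.13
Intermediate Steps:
E(o, K) = -2 + (5 + o)/(3*(7 + K)) (E(o, K) = -2 + ((o + 5)/(K + 7))/3 = -2 + ((5 + o)/(7 + K))/3 = -2 + (5 + o)/(3*(7 + K)))
(-2407 + 2905) + E(-1, 3) = (-2407 + 2905) + (-37 - 1 - 6*3)/(3*(7 + 3)) = 498 + (⅓)*(-37 - 1 - 18)/10 = 498 + (⅓)*(⅒)*(-56) = 498 - 28/15 = 7442/15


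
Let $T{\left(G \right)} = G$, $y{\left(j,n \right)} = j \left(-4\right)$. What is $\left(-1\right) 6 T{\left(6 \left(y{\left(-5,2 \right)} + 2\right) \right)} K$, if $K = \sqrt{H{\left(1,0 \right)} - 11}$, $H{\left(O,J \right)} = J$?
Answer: $- 792 i \sqrt{11} \approx - 2626.8 i$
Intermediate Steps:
$y{\left(j,n \right)} = - 4 j$
$K = i \sqrt{11}$ ($K = \sqrt{0 - 11} = \sqrt{-11} = i \sqrt{11} \approx 3.3166 i$)
$\left(-1\right) 6 T{\left(6 \left(y{\left(-5,2 \right)} + 2\right) \right)} K = \left(-1\right) 6 \cdot 6 \left(\left(-4\right) \left(-5\right) + 2\right) i \sqrt{11} = - 6 \cdot 6 \left(20 + 2\right) i \sqrt{11} = - 6 \cdot 6 \cdot 22 i \sqrt{11} = \left(-6\right) 132 i \sqrt{11} = - 792 i \sqrt{11}$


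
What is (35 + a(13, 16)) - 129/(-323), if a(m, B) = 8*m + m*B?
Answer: 112210/323 ≈ 347.40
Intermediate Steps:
a(m, B) = 8*m + B*m
(35 + a(13, 16)) - 129/(-323) = (35 + 13*(8 + 16)) - 129/(-323) = (35 + 13*24) - 129*(-1/323) = (35 + 312) + 129/323 = 347 + 129/323 = 112210/323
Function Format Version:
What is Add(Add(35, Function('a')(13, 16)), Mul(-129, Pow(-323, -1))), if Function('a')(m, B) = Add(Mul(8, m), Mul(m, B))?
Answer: Rational(112210, 323) ≈ 347.40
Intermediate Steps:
Function('a')(m, B) = Add(Mul(8, m), Mul(B, m))
Add(Add(35, Function('a')(13, 16)), Mul(-129, Pow(-323, -1))) = Add(Add(35, Mul(13, Add(8, 16))), Mul(-129, Pow(-323, -1))) = Add(Add(35, Mul(13, 24)), Mul(-129, Rational(-1, 323))) = Add(Add(35, 312), Rational(129, 323)) = Add(347, Rational(129, 323)) = Rational(112210, 323)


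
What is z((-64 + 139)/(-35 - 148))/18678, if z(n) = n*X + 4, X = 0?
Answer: 2/9339 ≈ 0.00021416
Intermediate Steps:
z(n) = 4 (z(n) = n*0 + 4 = 0 + 4 = 4)
z((-64 + 139)/(-35 - 148))/18678 = 4/18678 = 4*(1/18678) = 2/9339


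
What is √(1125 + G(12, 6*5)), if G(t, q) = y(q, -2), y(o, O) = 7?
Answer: 2*√283 ≈ 33.645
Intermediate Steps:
G(t, q) = 7
√(1125 + G(12, 6*5)) = √(1125 + 7) = √1132 = 2*√283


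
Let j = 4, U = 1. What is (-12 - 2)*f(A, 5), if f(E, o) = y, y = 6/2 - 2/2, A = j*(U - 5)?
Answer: -28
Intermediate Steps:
A = -16 (A = 4*(1 - 5) = 4*(-4) = -16)
y = 2 (y = 6*(½) - 2*½ = 3 - 1 = 2)
f(E, o) = 2
(-12 - 2)*f(A, 5) = (-12 - 2)*2 = -14*2 = -28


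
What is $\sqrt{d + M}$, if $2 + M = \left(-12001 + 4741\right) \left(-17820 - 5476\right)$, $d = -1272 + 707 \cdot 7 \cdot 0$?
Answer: $\sqrt{169127686} \approx 13005.0$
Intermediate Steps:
$d = -1272$ ($d = -1272 + 707 \cdot 0 = -1272 + 0 = -1272$)
$M = 169128958$ ($M = -2 + \left(-12001 + 4741\right) \left(-17820 - 5476\right) = -2 - -169128960 = -2 + 169128960 = 169128958$)
$\sqrt{d + M} = \sqrt{-1272 + 169128958} = \sqrt{169127686}$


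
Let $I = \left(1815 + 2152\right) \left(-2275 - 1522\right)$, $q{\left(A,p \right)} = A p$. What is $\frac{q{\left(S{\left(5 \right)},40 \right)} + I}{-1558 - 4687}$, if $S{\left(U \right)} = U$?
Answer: $\frac{15062499}{6245} \approx 2411.9$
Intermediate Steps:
$I = -15062699$ ($I = 3967 \left(-3797\right) = -15062699$)
$\frac{q{\left(S{\left(5 \right)},40 \right)} + I}{-1558 - 4687} = \frac{5 \cdot 40 - 15062699}{-1558 - 4687} = \frac{200 - 15062699}{-6245} = \left(-15062499\right) \left(- \frac{1}{6245}\right) = \frac{15062499}{6245}$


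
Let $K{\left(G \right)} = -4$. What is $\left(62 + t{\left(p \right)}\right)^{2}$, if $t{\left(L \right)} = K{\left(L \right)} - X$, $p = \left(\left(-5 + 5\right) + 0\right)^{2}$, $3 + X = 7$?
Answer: $2916$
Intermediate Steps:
$X = 4$ ($X = -3 + 7 = 4$)
$p = 0$ ($p = \left(0 + 0\right)^{2} = 0^{2} = 0$)
$t{\left(L \right)} = -8$ ($t{\left(L \right)} = -4 - 4 = -8$)
$\left(62 + t{\left(p \right)}\right)^{2} = \left(62 - 8\right)^{2} = 54^{2} = 2916$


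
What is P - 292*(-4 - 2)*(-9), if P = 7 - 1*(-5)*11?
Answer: -15706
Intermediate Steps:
P = 62 (P = 7 + 5*11 = 7 + 55 = 62)
P - 292*(-4 - 2)*(-9) = 62 - 292*(-4 - 2)*(-9) = 62 - (-1752)*(-9) = 62 - 292*54 = 62 - 15768 = -15706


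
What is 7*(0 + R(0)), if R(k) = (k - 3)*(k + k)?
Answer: 0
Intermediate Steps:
R(k) = 2*k*(-3 + k) (R(k) = (-3 + k)*(2*k) = 2*k*(-3 + k))
7*(0 + R(0)) = 7*(0 + 2*0*(-3 + 0)) = 7*(0 + 2*0*(-3)) = 7*(0 + 0) = 7*0 = 0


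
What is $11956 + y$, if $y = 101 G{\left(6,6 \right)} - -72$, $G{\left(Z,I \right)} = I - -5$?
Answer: $13139$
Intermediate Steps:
$G{\left(Z,I \right)} = 5 + I$ ($G{\left(Z,I \right)} = I + 5 = 5 + I$)
$y = 1183$ ($y = 101 \left(5 + 6\right) - -72 = 101 \cdot 11 + 72 = 1111 + 72 = 1183$)
$11956 + y = 11956 + 1183 = 13139$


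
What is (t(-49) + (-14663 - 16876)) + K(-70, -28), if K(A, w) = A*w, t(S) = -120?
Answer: -29699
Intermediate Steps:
(t(-49) + (-14663 - 16876)) + K(-70, -28) = (-120 + (-14663 - 16876)) - 70*(-28) = (-120 - 31539) + 1960 = -31659 + 1960 = -29699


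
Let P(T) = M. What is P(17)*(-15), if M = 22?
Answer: -330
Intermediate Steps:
P(T) = 22
P(17)*(-15) = 22*(-15) = -330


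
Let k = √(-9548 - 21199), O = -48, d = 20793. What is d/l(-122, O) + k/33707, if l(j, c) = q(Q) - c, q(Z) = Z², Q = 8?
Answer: 20793/112 + I*√30747/33707 ≈ 185.65 + 0.0052021*I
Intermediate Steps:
l(j, c) = 64 - c (l(j, c) = 8² - c = 64 - c)
k = I*√30747 (k = √(-30747) = I*√30747 ≈ 175.35*I)
d/l(-122, O) + k/33707 = 20793/(64 - 1*(-48)) + (I*√30747)/33707 = 20793/(64 + 48) + (I*√30747)*(1/33707) = 20793/112 + I*√30747/33707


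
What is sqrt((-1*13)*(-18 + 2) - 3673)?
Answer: 3*I*sqrt(385) ≈ 58.864*I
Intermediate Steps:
sqrt((-1*13)*(-18 + 2) - 3673) = sqrt(-13*(-16) - 3673) = sqrt(208 - 3673) = sqrt(-3465) = 3*I*sqrt(385)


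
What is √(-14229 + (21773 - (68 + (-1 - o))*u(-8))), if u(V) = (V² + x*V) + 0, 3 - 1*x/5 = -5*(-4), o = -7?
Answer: 2*I*√11878 ≈ 217.97*I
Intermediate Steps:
x = -85 (x = 15 - (-25)*(-4) = 15 - 5*20 = 15 - 100 = -85)
u(V) = V² - 85*V (u(V) = (V² - 85*V) + 0 = V² - 85*V)
√(-14229 + (21773 - (68 + (-1 - o))*u(-8))) = √(-14229 + (21773 - (68 + (-1 - 1*(-7)))*(-8*(-85 - 8)))) = √(-14229 + (21773 - (68 + (-1 + 7))*(-8*(-93)))) = √(-14229 + (21773 - (68 + 6)*744)) = √(-14229 + (21773 - 74*744)) = √(-14229 + (21773 - 1*55056)) = √(-14229 + (21773 - 55056)) = √(-14229 - 33283) = √(-47512) = 2*I*√11878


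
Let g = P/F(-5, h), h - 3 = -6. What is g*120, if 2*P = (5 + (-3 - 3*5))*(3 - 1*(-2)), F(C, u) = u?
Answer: 1300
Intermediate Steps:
h = -3 (h = 3 - 6 = -3)
P = -65/2 (P = ((5 + (-3 - 3*5))*(3 - 1*(-2)))/2 = ((5 + (-3 - 15))*(3 + 2))/2 = ((5 - 18)*5)/2 = (-13*5)/2 = (½)*(-65) = -65/2 ≈ -32.500)
g = 65/6 (g = -65/2/(-3) = -65/2*(-⅓) = 65/6 ≈ 10.833)
g*120 = (65/6)*120 = 1300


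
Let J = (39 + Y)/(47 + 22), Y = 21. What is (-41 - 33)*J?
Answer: -1480/23 ≈ -64.348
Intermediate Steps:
J = 20/23 (J = (39 + 21)/(47 + 22) = 60/69 = 60*(1/69) = 20/23 ≈ 0.86957)
(-41 - 33)*J = (-41 - 33)*(20/23) = -74*20/23 = -1480/23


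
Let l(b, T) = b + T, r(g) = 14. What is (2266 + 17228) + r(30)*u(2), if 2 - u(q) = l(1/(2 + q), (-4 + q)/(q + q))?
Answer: 39051/2 ≈ 19526.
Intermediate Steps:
l(b, T) = T + b
u(q) = 2 - 1/(2 + q) - (-4 + q)/(2*q) (u(q) = 2 - ((-4 + q)/(q + q) + 1/(2 + q)) = 2 - ((-4 + q)/((2*q)) + 1/(2 + q)) = 2 - ((-4 + q)*(1/(2*q)) + 1/(2 + q)) = 2 - ((-4 + q)/(2*q) + 1/(2 + q)) = 2 - (1/(2 + q) + (-4 + q)/(2*q)) = 2 + (-1/(2 + q) - (-4 + q)/(2*q)) = 2 - 1/(2 + q) - (-4 + q)/(2*q))
(2266 + 17228) + r(30)*u(2) = (2266 + 17228) + 14*((½)*(8 + 3*2² + 8*2)/(2*(2 + 2))) = 19494 + 14*((½)*(½)*(8 + 3*4 + 16)/4) = 19494 + 14*((½)*(½)*(¼)*(8 + 12 + 16)) = 19494 + 14*((½)*(½)*(¼)*36) = 19494 + 14*(9/4) = 19494 + 63/2 = 39051/2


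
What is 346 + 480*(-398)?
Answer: -190694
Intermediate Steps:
346 + 480*(-398) = 346 - 191040 = -190694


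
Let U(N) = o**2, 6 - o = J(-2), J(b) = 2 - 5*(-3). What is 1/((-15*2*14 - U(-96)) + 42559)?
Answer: 1/42018 ≈ 2.3799e-5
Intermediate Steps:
J(b) = 17 (J(b) = 2 + 15 = 17)
o = -11 (o = 6 - 1*17 = 6 - 17 = -11)
U(N) = 121 (U(N) = (-11)**2 = 121)
1/((-15*2*14 - U(-96)) + 42559) = 1/((-15*2*14 - 1*121) + 42559) = 1/((-30*14 - 121) + 42559) = 1/((-420 - 121) + 42559) = 1/(-541 + 42559) = 1/42018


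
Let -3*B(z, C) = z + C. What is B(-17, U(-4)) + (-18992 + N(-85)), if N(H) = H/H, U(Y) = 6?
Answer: -56962/3 ≈ -18987.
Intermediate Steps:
N(H) = 1
B(z, C) = -C/3 - z/3 (B(z, C) = -(z + C)/3 = -(C + z)/3 = -C/3 - z/3)
B(-17, U(-4)) + (-18992 + N(-85)) = (-⅓*6 - ⅓*(-17)) + (-18992 + 1) = (-2 + 17/3) - 18991 = 11/3 - 18991 = -56962/3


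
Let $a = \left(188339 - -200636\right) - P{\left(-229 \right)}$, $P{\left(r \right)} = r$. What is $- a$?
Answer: $-389204$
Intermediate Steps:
$a = 389204$ ($a = \left(188339 - -200636\right) - -229 = \left(188339 + 200636\right) + 229 = 388975 + 229 = 389204$)
$- a = \left(-1\right) 389204 = -389204$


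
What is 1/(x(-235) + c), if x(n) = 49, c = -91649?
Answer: -1/91600 ≈ -1.0917e-5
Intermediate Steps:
1/(x(-235) + c) = 1/(49 - 91649) = 1/(-91600) = -1/91600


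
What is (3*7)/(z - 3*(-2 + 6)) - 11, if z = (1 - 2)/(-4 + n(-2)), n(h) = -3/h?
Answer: -743/58 ≈ -12.810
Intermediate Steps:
z = 2/5 (z = (1 - 2)/(-4 - 3/(-2)) = -1/(-4 - 3*(-1/2)) = -1/(-4 + 3/2) = -1/(-5/2) = -1*(-2/5) = 2/5 ≈ 0.40000)
(3*7)/(z - 3*(-2 + 6)) - 11 = (3*7)/(2/5 - 3*(-2 + 6)) - 11 = 21/(2/5 - 3*4) - 11 = 21/(2/5 - 12) - 11 = 21/(-58/5) - 11 = -5/58*21 - 11 = -105/58 - 11 = -743/58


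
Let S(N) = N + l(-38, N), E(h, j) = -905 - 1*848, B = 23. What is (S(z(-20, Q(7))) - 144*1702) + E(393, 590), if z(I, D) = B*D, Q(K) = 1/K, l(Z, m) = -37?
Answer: -1728123/7 ≈ -2.4687e+5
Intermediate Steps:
Q(K) = 1/K
E(h, j) = -1753 (E(h, j) = -905 - 848 = -1753)
z(I, D) = 23*D
S(N) = -37 + N (S(N) = N - 37 = -37 + N)
(S(z(-20, Q(7))) - 144*1702) + E(393, 590) = ((-37 + 23/7) - 144*1702) - 1753 = ((-37 + 23*(⅐)) - 245088) - 1753 = ((-37 + 23/7) - 245088) - 1753 = (-236/7 - 245088) - 1753 = -1715852/7 - 1753 = -1728123/7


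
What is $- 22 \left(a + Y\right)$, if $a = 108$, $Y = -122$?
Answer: $308$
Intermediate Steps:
$- 22 \left(a + Y\right) = - 22 \left(108 - 122\right) = \left(-22\right) \left(-14\right) = 308$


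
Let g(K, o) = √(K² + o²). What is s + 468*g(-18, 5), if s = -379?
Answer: -379 + 468*√349 ≈ 8364.0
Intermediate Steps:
s + 468*g(-18, 5) = -379 + 468*√((-18)² + 5²) = -379 + 468*√(324 + 25) = -379 + 468*√349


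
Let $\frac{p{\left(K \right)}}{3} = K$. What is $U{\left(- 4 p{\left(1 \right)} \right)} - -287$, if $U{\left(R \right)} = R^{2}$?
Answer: $431$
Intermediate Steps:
$p{\left(K \right)} = 3 K$
$U{\left(- 4 p{\left(1 \right)} \right)} - -287 = \left(- 4 \cdot 3 \cdot 1\right)^{2} - -287 = \left(\left(-4\right) 3\right)^{2} + 287 = \left(-12\right)^{2} + 287 = 144 + 287 = 431$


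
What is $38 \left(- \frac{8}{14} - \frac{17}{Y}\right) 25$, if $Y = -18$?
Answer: $\frac{22325}{63} \approx 354.37$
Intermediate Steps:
$38 \left(- \frac{8}{14} - \frac{17}{Y}\right) 25 = 38 \left(- \frac{8}{14} - \frac{17}{-18}\right) 25 = 38 \left(\left(-8\right) \frac{1}{14} - - \frac{17}{18}\right) 25 = 38 \left(- \frac{4}{7} + \frac{17}{18}\right) 25 = 38 \cdot \frac{47}{126} \cdot 25 = \frac{893}{63} \cdot 25 = \frac{22325}{63}$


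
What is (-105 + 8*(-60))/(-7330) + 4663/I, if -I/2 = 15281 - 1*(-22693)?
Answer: 1024979/55669884 ≈ 0.018412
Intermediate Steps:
I = -75948 (I = -2*(15281 - 1*(-22693)) = -2*(15281 + 22693) = -2*37974 = -75948)
(-105 + 8*(-60))/(-7330) + 4663/I = (-105 + 8*(-60))/(-7330) + 4663/(-75948) = (-105 - 480)*(-1/7330) + 4663*(-1/75948) = -585*(-1/7330) - 4663/75948 = 117/1466 - 4663/75948 = 1024979/55669884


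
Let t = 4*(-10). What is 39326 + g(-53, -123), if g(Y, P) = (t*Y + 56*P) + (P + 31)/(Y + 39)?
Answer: 241952/7 ≈ 34565.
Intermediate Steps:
t = -40
g(Y, P) = -40*Y + 56*P + (31 + P)/(39 + Y) (g(Y, P) = (-40*Y + 56*P) + (P + 31)/(Y + 39) = (-40*Y + 56*P) + (31 + P)/(39 + Y) = -40*Y + 56*P + (31 + P)/(39 + Y))
39326 + g(-53, -123) = 39326 + (31 - 1560*(-53) - 40*(-53)² + 2185*(-123) + 56*(-123)*(-53))/(39 - 53) = 39326 + (31 + 82680 - 40*2809 - 268755 + 365064)/(-14) = 39326 - (31 + 82680 - 112360 - 268755 + 365064)/14 = 39326 - 1/14*66660 = 39326 - 33330/7 = 241952/7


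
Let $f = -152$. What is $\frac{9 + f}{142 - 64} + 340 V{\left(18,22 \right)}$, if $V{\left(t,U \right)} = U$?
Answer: $\frac{44869}{6} \approx 7478.2$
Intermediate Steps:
$\frac{9 + f}{142 - 64} + 340 V{\left(18,22 \right)} = \frac{9 - 152}{142 - 64} + 340 \cdot 22 = - \frac{143}{78} + 7480 = \left(-143\right) \frac{1}{78} + 7480 = - \frac{11}{6} + 7480 = \frac{44869}{6}$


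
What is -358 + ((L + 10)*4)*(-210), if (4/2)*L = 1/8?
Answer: -17621/2 ≈ -8810.5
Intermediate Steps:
L = 1/16 (L = (1/2)/8 = (1/2)*(1/8) = 1/16 ≈ 0.062500)
-358 + ((L + 10)*4)*(-210) = -358 + ((1/16 + 10)*4)*(-210) = -358 + ((161/16)*4)*(-210) = -358 + (161/4)*(-210) = -358 - 16905/2 = -17621/2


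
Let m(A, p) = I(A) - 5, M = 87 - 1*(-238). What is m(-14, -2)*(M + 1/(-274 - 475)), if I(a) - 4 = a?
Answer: -3651360/749 ≈ -4875.0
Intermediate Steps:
I(a) = 4 + a
M = 325 (M = 87 + 238 = 325)
m(A, p) = -1 + A (m(A, p) = (4 + A) - 5 = -1 + A)
m(-14, -2)*(M + 1/(-274 - 475)) = (-1 - 14)*(325 + 1/(-274 - 475)) = -15*(325 + 1/(-749)) = -15*(325 - 1/749) = -15*243424/749 = -3651360/749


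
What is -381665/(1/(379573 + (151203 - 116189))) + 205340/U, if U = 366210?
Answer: -5794663413466921/36621 ≈ -1.5823e+11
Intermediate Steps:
-381665/(1/(379573 + (151203 - 116189))) + 205340/U = -381665/(1/(379573 + (151203 - 116189))) + 205340/366210 = -381665/(1/(379573 + 35014)) + 205340*(1/366210) = -381665/(1/414587) + 20534/36621 = -381665/1/414587 + 20534/36621 = -381665*414587 + 20534/36621 = -158233347355 + 20534/36621 = -5794663413466921/36621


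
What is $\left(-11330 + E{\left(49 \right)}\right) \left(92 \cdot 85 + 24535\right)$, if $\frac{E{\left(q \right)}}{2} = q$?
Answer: $-363411360$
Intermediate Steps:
$E{\left(q \right)} = 2 q$
$\left(-11330 + E{\left(49 \right)}\right) \left(92 \cdot 85 + 24535\right) = \left(-11330 + 2 \cdot 49\right) \left(92 \cdot 85 + 24535\right) = \left(-11330 + 98\right) \left(7820 + 24535\right) = \left(-11232\right) 32355 = -363411360$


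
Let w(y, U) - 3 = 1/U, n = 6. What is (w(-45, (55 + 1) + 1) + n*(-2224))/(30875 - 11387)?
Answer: -190109/277704 ≈ -0.68457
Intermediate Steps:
w(y, U) = 3 + 1/U
(w(-45, (55 + 1) + 1) + n*(-2224))/(30875 - 11387) = ((3 + 1/((55 + 1) + 1)) + 6*(-2224))/(30875 - 11387) = ((3 + 1/(56 + 1)) - 13344)/19488 = ((3 + 1/57) - 13344)*(1/19488) = (172/57 - 13344)*(1/19488) = -760436/57*1/19488 = -190109/277704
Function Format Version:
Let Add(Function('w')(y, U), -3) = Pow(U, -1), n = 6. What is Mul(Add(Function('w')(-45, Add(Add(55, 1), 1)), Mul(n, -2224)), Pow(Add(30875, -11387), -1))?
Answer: Rational(-190109, 277704) ≈ -0.68457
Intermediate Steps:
Function('w')(y, U) = Add(3, Pow(U, -1))
Mul(Add(Function('w')(-45, Add(Add(55, 1), 1)), Mul(n, -2224)), Pow(Add(30875, -11387), -1)) = Mul(Add(Add(3, Pow(Add(Add(55, 1), 1), -1)), Mul(6, -2224)), Pow(Add(30875, -11387), -1)) = Mul(Add(Add(3, Pow(Add(56, 1), -1)), -13344), Pow(19488, -1)) = Mul(Add(Add(3, Pow(57, -1)), -13344), Rational(1, 19488)) = Mul(Add(Add(3, Rational(1, 57)), -13344), Rational(1, 19488)) = Mul(Add(Rational(172, 57), -13344), Rational(1, 19488)) = Mul(Rational(-760436, 57), Rational(1, 19488)) = Rational(-190109, 277704)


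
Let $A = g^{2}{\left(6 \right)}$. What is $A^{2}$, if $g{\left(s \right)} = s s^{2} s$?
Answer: $2821109907456$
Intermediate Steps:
$g{\left(s \right)} = s^{4}$ ($g{\left(s \right)} = s^{3} s = s^{4}$)
$A = 1679616$ ($A = \left(6^{4}\right)^{2} = 1296^{2} = 1679616$)
$A^{2} = 1679616^{2} = 2821109907456$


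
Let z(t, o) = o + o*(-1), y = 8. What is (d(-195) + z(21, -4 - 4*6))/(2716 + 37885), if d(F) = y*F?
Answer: -1560/40601 ≈ -0.038423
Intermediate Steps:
z(t, o) = 0 (z(t, o) = o - o = 0)
d(F) = 8*F
(d(-195) + z(21, -4 - 4*6))/(2716 + 37885) = (8*(-195) + 0)/(2716 + 37885) = (-1560 + 0)/40601 = -1560*1/40601 = -1560/40601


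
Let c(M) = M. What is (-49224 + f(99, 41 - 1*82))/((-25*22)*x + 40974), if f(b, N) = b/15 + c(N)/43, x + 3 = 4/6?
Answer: -15872919/13627990 ≈ -1.1647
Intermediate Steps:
x = -7/3 (x = -3 + 4/6 = -3 + (1/6)*4 = -3 + 2/3 = -7/3 ≈ -2.3333)
f(b, N) = b/15 + N/43
(-49224 + f(99, 41 - 1*82))/((-25*22)*x + 40974) = (-49224 + ((1/15)*99 + (41 - 1*82)/43))/(-25*22*(-7/3) + 40974) = (-49224 + (33/5 + (41 - 82)/43))/(-550*(-7/3) + 40974) = (-49224 + (33/5 + (1/43)*(-41)))/(3850/3 + 40974) = (-49224 + (33/5 - 41/43))/(126772/3) = (-49224 + 1214/215)*(3/126772) = -10581946/215*3/126772 = -15872919/13627990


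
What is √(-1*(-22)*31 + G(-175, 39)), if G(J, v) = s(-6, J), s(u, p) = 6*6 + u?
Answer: 2*√178 ≈ 26.683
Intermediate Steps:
s(u, p) = 36 + u
G(J, v) = 30 (G(J, v) = 36 - 6 = 30)
√(-1*(-22)*31 + G(-175, 39)) = √(-1*(-22)*31 + 30) = √(22*31 + 30) = √(682 + 30) = √712 = 2*√178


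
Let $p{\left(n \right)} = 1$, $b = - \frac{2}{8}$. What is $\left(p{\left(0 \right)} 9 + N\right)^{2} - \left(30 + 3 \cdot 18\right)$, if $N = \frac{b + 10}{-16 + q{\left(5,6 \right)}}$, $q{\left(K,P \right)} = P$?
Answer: $- \frac{31359}{1600} \approx -19.599$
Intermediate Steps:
$b = - \frac{1}{4}$ ($b = \left(-2\right) \frac{1}{8} = - \frac{1}{4} \approx -0.25$)
$N = - \frac{39}{40}$ ($N = \frac{- \frac{1}{4} + 10}{-16 + 6} = \frac{39}{4 \left(-10\right)} = \frac{39}{4} \left(- \frac{1}{10}\right) = - \frac{39}{40} \approx -0.975$)
$\left(p{\left(0 \right)} 9 + N\right)^{2} - \left(30 + 3 \cdot 18\right) = \left(1 \cdot 9 - \frac{39}{40}\right)^{2} - \left(30 + 3 \cdot 18\right) = \left(9 - \frac{39}{40}\right)^{2} - \left(30 + 54\right) = \left(\frac{321}{40}\right)^{2} - 84 = \frac{103041}{1600} - 84 = - \frac{31359}{1600}$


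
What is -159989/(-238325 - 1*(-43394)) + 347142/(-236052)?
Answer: -1661278543/2556325134 ≈ -0.64987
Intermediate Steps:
-159989/(-238325 - 1*(-43394)) + 347142/(-236052) = -159989/(-238325 + 43394) + 347142*(-1/236052) = -159989/(-194931) - 57857/39342 = -159989*(-1/194931) - 57857/39342 = 159989/194931 - 57857/39342 = -1661278543/2556325134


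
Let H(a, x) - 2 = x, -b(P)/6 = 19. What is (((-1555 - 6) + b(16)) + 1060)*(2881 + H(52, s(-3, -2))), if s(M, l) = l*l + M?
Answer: -1773660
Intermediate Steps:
b(P) = -114 (b(P) = -6*19 = -114)
s(M, l) = M + l² (s(M, l) = l² + M = M + l²)
H(a, x) = 2 + x
(((-1555 - 6) + b(16)) + 1060)*(2881 + H(52, s(-3, -2))) = (((-1555 - 6) - 114) + 1060)*(2881 + (2 + (-3 + (-2)²))) = ((-1561 - 114) + 1060)*(2881 + (2 + (-3 + 4))) = (-1675 + 1060)*(2881 + (2 + 1)) = -615*(2881 + 3) = -615*2884 = -1773660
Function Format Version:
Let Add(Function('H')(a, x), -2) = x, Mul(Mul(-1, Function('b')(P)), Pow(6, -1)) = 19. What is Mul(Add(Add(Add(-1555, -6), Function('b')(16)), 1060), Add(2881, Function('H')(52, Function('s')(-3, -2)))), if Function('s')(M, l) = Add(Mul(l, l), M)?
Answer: -1773660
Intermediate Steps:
Function('b')(P) = -114 (Function('b')(P) = Mul(-6, 19) = -114)
Function('s')(M, l) = Add(M, Pow(l, 2)) (Function('s')(M, l) = Add(Pow(l, 2), M) = Add(M, Pow(l, 2)))
Function('H')(a, x) = Add(2, x)
Mul(Add(Add(Add(-1555, -6), Function('b')(16)), 1060), Add(2881, Function('H')(52, Function('s')(-3, -2)))) = Mul(Add(Add(Add(-1555, -6), -114), 1060), Add(2881, Add(2, Add(-3, Pow(-2, 2))))) = Mul(Add(Add(-1561, -114), 1060), Add(2881, Add(2, Add(-3, 4)))) = Mul(Add(-1675, 1060), Add(2881, Add(2, 1))) = Mul(-615, Add(2881, 3)) = Mul(-615, 2884) = -1773660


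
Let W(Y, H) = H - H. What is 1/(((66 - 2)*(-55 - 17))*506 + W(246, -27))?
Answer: -1/2331648 ≈ -4.2888e-7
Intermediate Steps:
W(Y, H) = 0
1/(((66 - 2)*(-55 - 17))*506 + W(246, -27)) = 1/(((66 - 2)*(-55 - 17))*506 + 0) = 1/((64*(-72))*506 + 0) = 1/(-4608*506 + 0) = 1/(-2331648 + 0) = 1/(-2331648) = -1/2331648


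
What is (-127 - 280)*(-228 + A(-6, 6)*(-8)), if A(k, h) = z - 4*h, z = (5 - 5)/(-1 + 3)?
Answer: 14652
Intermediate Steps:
z = 0 (z = 0/2 = 0*(½) = 0)
A(k, h) = -4*h (A(k, h) = 0 - 4*h = -4*h)
(-127 - 280)*(-228 + A(-6, 6)*(-8)) = (-127 - 280)*(-228 - 4*6*(-8)) = -407*(-228 - 24*(-8)) = -407*(-228 + 192) = -407*(-36) = 14652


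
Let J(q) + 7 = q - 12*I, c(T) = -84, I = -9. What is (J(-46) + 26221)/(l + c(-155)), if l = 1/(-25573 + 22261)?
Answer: -87026112/278209 ≈ -312.81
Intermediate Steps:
l = -1/3312 (l = 1/(-3312) = -1/3312 ≈ -0.00030193)
J(q) = 101 + q (J(q) = -7 + (q - 12*(-9)) = -7 + (q + 108) = -7 + (108 + q) = 101 + q)
(J(-46) + 26221)/(l + c(-155)) = ((101 - 46) + 26221)/(-1/3312 - 84) = (55 + 26221)/(-278209/3312) = 26276*(-3312/278209) = -87026112/278209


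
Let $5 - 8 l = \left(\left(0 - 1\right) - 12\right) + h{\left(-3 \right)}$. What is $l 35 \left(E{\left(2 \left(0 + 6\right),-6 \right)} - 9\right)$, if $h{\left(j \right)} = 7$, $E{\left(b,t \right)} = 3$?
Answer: $- \frac{1155}{4} \approx -288.75$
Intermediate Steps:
$l = \frac{11}{8}$ ($l = \frac{5}{8} - \frac{\left(\left(0 - 1\right) - 12\right) + 7}{8} = \frac{5}{8} - \frac{\left(-1 - 12\right) + 7}{8} = \frac{5}{8} - \frac{-13 + 7}{8} = \frac{5}{8} - - \frac{3}{4} = \frac{5}{8} + \frac{3}{4} = \frac{11}{8} \approx 1.375$)
$l 35 \left(E{\left(2 \left(0 + 6\right),-6 \right)} - 9\right) = \frac{11}{8} \cdot 35 \left(3 - 9\right) = \frac{385}{8} \left(-6\right) = - \frac{1155}{4}$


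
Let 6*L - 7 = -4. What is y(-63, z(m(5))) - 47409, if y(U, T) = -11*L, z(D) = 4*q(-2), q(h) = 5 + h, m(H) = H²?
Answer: -94829/2 ≈ -47415.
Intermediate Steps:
L = ½ (L = 7/6 + (⅙)*(-4) = 7/6 - ⅔ = ½ ≈ 0.50000)
z(D) = 12 (z(D) = 4*(5 - 2) = 4*3 = 12)
y(U, T) = -11/2 (y(U, T) = -11*½ = -11/2)
y(-63, z(m(5))) - 47409 = -11/2 - 47409 = -94829/2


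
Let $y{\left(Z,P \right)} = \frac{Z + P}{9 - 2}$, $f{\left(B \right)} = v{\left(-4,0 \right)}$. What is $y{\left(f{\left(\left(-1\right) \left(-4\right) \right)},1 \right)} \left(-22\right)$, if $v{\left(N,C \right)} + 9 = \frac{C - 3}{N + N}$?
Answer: $\frac{671}{28} \approx 23.964$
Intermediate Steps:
$v{\left(N,C \right)} = -9 + \frac{-3 + C}{2 N}$ ($v{\left(N,C \right)} = -9 + \frac{C - 3}{N + N} = -9 + \frac{-3 + C}{2 N}$)
$f{\left(B \right)} = - \frac{69}{8}$ ($f{\left(B \right)} = \frac{-3 + 0 - -72}{2 \left(-4\right)} = \frac{1}{2} \left(- \frac{1}{4}\right) \left(-3 + 0 + 72\right) = \frac{1}{2} \left(- \frac{1}{4}\right) 69 = - \frac{69}{8}$)
$y{\left(Z,P \right)} = \frac{P}{7} + \frac{Z}{7}$ ($y{\left(Z,P \right)} = \frac{P + Z}{7} = \left(P + Z\right) \frac{1}{7} = \frac{P}{7} + \frac{Z}{7}$)
$y{\left(f{\left(\left(-1\right) \left(-4\right) \right)},1 \right)} \left(-22\right) = \left(\frac{1}{7} \cdot 1 + \frac{1}{7} \left(- \frac{69}{8}\right)\right) \left(-22\right) = \left(\frac{1}{7} - \frac{69}{56}\right) \left(-22\right) = \left(- \frac{61}{56}\right) \left(-22\right) = \frac{671}{28}$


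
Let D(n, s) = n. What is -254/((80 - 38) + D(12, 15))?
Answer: -127/27 ≈ -4.7037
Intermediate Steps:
-254/((80 - 38) + D(12, 15)) = -254/((80 - 38) + 12) = -254/(42 + 12) = -254/54 = -254*1/54 = -127/27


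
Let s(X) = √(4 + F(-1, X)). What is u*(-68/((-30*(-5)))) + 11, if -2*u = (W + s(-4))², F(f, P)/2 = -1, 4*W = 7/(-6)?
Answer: 495617/43200 - 119*√2/900 ≈ 11.286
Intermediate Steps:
W = -7/24 (W = (7/(-6))/4 = (7*(-⅙))/4 = (¼)*(-7/6) = -7/24 ≈ -0.29167)
F(f, P) = -2 (F(f, P) = 2*(-1) = -2)
s(X) = √2 (s(X) = √(4 - 2) = √2)
u = -(-7/24 + √2)²/2 ≈ -0.63006
u*(-68/((-30*(-5)))) + 11 = (-1201/1152 + 7*√2/24)*(-68/((-30*(-5)))) + 11 = (-1201/1152 + 7*√2/24)*(-68/150) + 11 = (-1201/1152 + 7*√2/24)*(-68*1/150) + 11 = (-1201/1152 + 7*√2/24)*(-34/75) + 11 = (20417/43200 - 119*√2/900) + 11 = 495617/43200 - 119*√2/900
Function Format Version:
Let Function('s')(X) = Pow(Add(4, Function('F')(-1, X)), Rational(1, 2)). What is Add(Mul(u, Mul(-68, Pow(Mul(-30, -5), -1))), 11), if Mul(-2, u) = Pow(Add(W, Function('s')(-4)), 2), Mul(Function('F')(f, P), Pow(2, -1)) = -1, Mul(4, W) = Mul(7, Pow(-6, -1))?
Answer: Add(Rational(495617, 43200), Mul(Rational(-119, 900), Pow(2, Rational(1, 2)))) ≈ 11.286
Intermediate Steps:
W = Rational(-7, 24) (W = Mul(Rational(1, 4), Mul(7, Pow(-6, -1))) = Mul(Rational(1, 4), Mul(7, Rational(-1, 6))) = Mul(Rational(1, 4), Rational(-7, 6)) = Rational(-7, 24) ≈ -0.29167)
Function('F')(f, P) = -2 (Function('F')(f, P) = Mul(2, -1) = -2)
Function('s')(X) = Pow(2, Rational(1, 2)) (Function('s')(X) = Pow(Add(4, -2), Rational(1, 2)) = Pow(2, Rational(1, 2)))
u = Mul(Rational(-1, 2), Pow(Add(Rational(-7, 24), Pow(2, Rational(1, 2))), 2)) ≈ -0.63006
Add(Mul(u, Mul(-68, Pow(Mul(-30, -5), -1))), 11) = Add(Mul(Add(Rational(-1201, 1152), Mul(Rational(7, 24), Pow(2, Rational(1, 2)))), Mul(-68, Pow(Mul(-30, -5), -1))), 11) = Add(Mul(Add(Rational(-1201, 1152), Mul(Rational(7, 24), Pow(2, Rational(1, 2)))), Mul(-68, Pow(150, -1))), 11) = Add(Mul(Add(Rational(-1201, 1152), Mul(Rational(7, 24), Pow(2, Rational(1, 2)))), Mul(-68, Rational(1, 150))), 11) = Add(Mul(Add(Rational(-1201, 1152), Mul(Rational(7, 24), Pow(2, Rational(1, 2)))), Rational(-34, 75)), 11) = Add(Add(Rational(20417, 43200), Mul(Rational(-119, 900), Pow(2, Rational(1, 2)))), 11) = Add(Rational(495617, 43200), Mul(Rational(-119, 900), Pow(2, Rational(1, 2))))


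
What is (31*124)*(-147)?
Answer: -565068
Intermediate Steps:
(31*124)*(-147) = 3844*(-147) = -565068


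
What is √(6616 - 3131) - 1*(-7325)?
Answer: 7325 + √3485 ≈ 7384.0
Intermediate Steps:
√(6616 - 3131) - 1*(-7325) = √3485 + 7325 = 7325 + √3485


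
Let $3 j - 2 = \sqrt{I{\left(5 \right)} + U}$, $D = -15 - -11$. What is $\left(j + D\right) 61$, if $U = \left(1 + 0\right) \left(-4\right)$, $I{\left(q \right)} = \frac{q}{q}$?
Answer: $- \frac{610}{3} + \frac{61 i \sqrt{3}}{3} \approx -203.33 + 35.218 i$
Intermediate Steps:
$I{\left(q \right)} = 1$
$U = -4$ ($U = 1 \left(-4\right) = -4$)
$D = -4$ ($D = -15 + 11 = -4$)
$j = \frac{2}{3} + \frac{i \sqrt{3}}{3}$ ($j = \frac{2}{3} + \frac{\sqrt{1 - 4}}{3} = \frac{2}{3} + \frac{\sqrt{-3}}{3} = \frac{2}{3} + \frac{i \sqrt{3}}{3} \approx 0.66667 + 0.57735 i$)
$\left(j + D\right) 61 = \left(\left(\frac{2}{3} + \frac{i \sqrt{3}}{3}\right) - 4\right) 61 = \left(- \frac{10}{3} + \frac{i \sqrt{3}}{3}\right) 61 = - \frac{610}{3} + \frac{61 i \sqrt{3}}{3}$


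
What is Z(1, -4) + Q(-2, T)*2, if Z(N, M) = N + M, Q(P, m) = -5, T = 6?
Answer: -13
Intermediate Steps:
Z(N, M) = M + N
Z(1, -4) + Q(-2, T)*2 = (-4 + 1) - 5*2 = -3 - 10 = -13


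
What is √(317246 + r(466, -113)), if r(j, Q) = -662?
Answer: 6*√8794 ≈ 562.66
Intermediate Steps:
√(317246 + r(466, -113)) = √(317246 - 662) = √316584 = 6*√8794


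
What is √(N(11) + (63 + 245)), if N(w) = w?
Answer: √319 ≈ 17.861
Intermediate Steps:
√(N(11) + (63 + 245)) = √(11 + (63 + 245)) = √(11 + 308) = √319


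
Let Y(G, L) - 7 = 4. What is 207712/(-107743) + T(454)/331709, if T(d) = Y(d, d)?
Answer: -68898754635/35739322787 ≈ -1.9278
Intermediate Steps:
Y(G, L) = 11 (Y(G, L) = 7 + 4 = 11)
T(d) = 11
207712/(-107743) + T(454)/331709 = 207712/(-107743) + 11/331709 = 207712*(-1/107743) + 11*(1/331709) = -207712/107743 + 11/331709 = -68898754635/35739322787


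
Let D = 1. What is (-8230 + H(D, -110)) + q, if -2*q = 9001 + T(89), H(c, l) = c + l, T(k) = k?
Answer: -12884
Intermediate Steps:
q = -4545 (q = -(9001 + 89)/2 = -½*9090 = -4545)
(-8230 + H(D, -110)) + q = (-8230 + (1 - 110)) - 4545 = (-8230 - 109) - 4545 = -8339 - 4545 = -12884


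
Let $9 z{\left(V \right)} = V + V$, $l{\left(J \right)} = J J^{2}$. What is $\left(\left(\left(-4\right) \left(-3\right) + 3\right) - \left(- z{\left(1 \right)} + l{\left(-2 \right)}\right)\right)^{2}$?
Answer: $\frac{43681}{81} \approx 539.27$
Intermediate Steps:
$l{\left(J \right)} = J^{3}$
$z{\left(V \right)} = \frac{2 V}{9}$ ($z{\left(V \right)} = \frac{V + V}{9} = \frac{2 V}{9}$)
$\left(\left(\left(-4\right) \left(-3\right) + 3\right) - \left(- z{\left(1 \right)} + l{\left(-2 \right)}\right)\right)^{2} = \left(\left(\left(-4\right) \left(-3\right) + 3\right) + \left(\frac{2}{9} \cdot 1 - \left(-2\right)^{3}\right)\right)^{2} = \left(\left(12 + 3\right) + \left(\frac{2}{9} - -8\right)\right)^{2} = \left(15 + \left(\frac{2}{9} + 8\right)\right)^{2} = \left(15 + \frac{74}{9}\right)^{2} = \left(\frac{209}{9}\right)^{2} = \frac{43681}{81}$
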